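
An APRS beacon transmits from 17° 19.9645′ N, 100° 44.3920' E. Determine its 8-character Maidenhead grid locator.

Shift to the Maidenhead origin (180°W, 90°S): lon 280.73987, lat 107.33274.
Field: 280.73987/20 → 14 → O, 107.33274/10 → 10 → K; chars OK.
Square: 0.73987/2 → 0, 7.33274/1 → 7; chars 07.
Subsquare: 0.73987/0.0833333 → 8 → i, 0.33274/0.0416667 → 7 → h; chars ih.
Extended square: 0.07320/0.00833333 → 8, 0.04107/0.00416667 → 9; chars 89.

OK07ih89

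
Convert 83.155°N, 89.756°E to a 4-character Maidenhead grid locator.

NR43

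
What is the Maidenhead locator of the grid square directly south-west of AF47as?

AF37xr

Longitude subsquare a = 0; −1 → -1, wraps to 23 = x, carry into square.
Longitude square 4; −1 → 3.
Latitude subsquare s = 18; −1 → 17 = r.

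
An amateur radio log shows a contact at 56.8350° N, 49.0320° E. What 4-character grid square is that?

Offset from 180°W / 90°S: lon 229.03°, lat 146.84°.
Field: 229.03/20 → 11 → L, 146.84/10 → 14 → O; chars LO.
Square: 9.03/2 → 4, 6.84/1 → 6; chars 46.

LO46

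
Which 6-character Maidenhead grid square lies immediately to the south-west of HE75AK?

HE65xj

Longitude subsquare a = 0; −1 → -1, wraps to 23 = x, carry into square.
Longitude square 7; −1 → 6.
Latitude subsquare k = 10; −1 → 9 = j.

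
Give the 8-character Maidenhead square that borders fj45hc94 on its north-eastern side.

FJ45ic05

Longitude extended square 9; +1 → 10, wraps to 0, carry into subsquare.
Longitude subsquare h = 7; +1 → 8 = i.
Latitude extended square 4; +1 → 5.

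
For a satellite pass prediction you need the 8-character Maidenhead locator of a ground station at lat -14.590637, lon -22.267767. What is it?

Add 180° to longitude and 90° to latitude: 157.73223, 75.40936.
Field (20°×10°, letters A–R): 157.73223/20 → 7 → H, 75.40936/10 → 7 → H; chars HH.
Square (2°×1°, digits 0–9): 17.73223/2 → 8, 5.40936/1 → 5; chars 85.
Subsquare (5′×2.5′, letters a–x): 1.73223/0.0833333 → 20 → u, 0.40936/0.0416667 → 9 → j; chars uj.
Extended square (30″×15″, digits 0–9): 0.06557/0.00833333 → 7, 0.03436/0.00416667 → 8; chars 78.

HH85uj78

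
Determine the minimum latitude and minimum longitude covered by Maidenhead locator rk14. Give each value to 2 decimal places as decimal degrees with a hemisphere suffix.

14.00° N, 162.00° E

Field R=17, K=10: +17·20° lon, +10·10° lat → SW at lon 160°, lat 10°.
Square 1, 4: +1·2° lon, +4·1° lat → SW at lon 162°, lat 14°.
latitude 14.00° N, longitude 162.00° E.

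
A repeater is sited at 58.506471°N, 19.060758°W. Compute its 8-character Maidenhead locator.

Offset from 180°W / 90°S: lon 160.93924°, lat 148.50647°.
Field (20°×10°, letters A–R): 160.93924/20 → 8 → I, 148.50647/10 → 14 → O; chars IO.
Square (2°×1°, digits 0–9): 0.93924/2 → 0, 8.50647/1 → 8; chars 08.
Subsquare (5′×2.5′, letters a–x): 0.93924/0.0833333 → 11 → l, 0.50647/0.0416667 → 12 → m; chars lm.
Extended square (30″×15″, digits 0–9): 0.02258/0.00833333 → 2, 0.00647/0.00416667 → 1; chars 21.

IO08lm21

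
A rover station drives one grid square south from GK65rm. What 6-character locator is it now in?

Latitude subsquare m = 12; −1 → 11 = l.
The longitude characters are unchanged.

GK65rl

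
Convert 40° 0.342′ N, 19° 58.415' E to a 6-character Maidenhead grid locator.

Add 180° to longitude and 90° to latitude: 199.9736, 130.0057.
Field (20°×10°, letters A–R): lon ⌊199.9736/20⌋ = 9 → J; lat ⌊130.0057/10⌋ = 13 → N.
Square (2°×1°, digits 0–9): lon ⌊19.9736/2⌋ = 9; lat ⌊0.0057/1⌋ = 0.
Subsquare (5′×2.5′, letters a–x): lon ⌊1.9736/0.0833333⌋ = 23 → x; lat ⌊0.0057/0.0416667⌋ = 0 → a.

JN90xa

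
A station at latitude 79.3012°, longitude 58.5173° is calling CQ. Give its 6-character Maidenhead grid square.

LQ99gh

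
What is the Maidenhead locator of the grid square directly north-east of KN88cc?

KN88dd

Longitude subsquare c = 2; +1 → 3 = d.
Latitude subsquare c = 2; +1 → 3 = d.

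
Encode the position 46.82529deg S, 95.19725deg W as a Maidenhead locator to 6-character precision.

EE23je

Offset from 180°W / 90°S: lon 84.8028°, lat 43.1747°.
Field: lon ⌊84.8028/20⌋ = 4 → E; lat ⌊43.1747/10⌋ = 4 → E.
Square: lon ⌊4.8028/2⌋ = 2; lat ⌊3.1747/1⌋ = 3.
Subsquare: lon ⌊0.8028/0.0833333⌋ = 9 → j; lat ⌊0.1747/0.0416667⌋ = 4 → e.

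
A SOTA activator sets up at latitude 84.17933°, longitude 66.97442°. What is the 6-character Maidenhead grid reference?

Add 180° to longitude and 90° to latitude: 246.9744, 174.1793.
Field: lon ⌊246.9744/20⌋ = 12 → M; lat ⌊174.1793/10⌋ = 17 → R.
Square: lon ⌊6.9744/2⌋ = 3; lat ⌊4.1793/1⌋ = 4.
Subsquare: lon ⌊0.9744/0.0833333⌋ = 11 → l; lat ⌊0.1793/0.0416667⌋ = 4 → e.

MR34le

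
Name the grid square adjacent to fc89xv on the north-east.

Longitude subsquare x = 23; +1 → 24, wraps to 0 = a, carry into square.
Longitude square 8; +1 → 9.
Latitude subsquare v = 21; +1 → 22 = w.

FC99aw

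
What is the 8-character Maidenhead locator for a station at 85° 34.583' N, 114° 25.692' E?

Shift to the Maidenhead origin (180°W, 90°S): lon 294.42820, lat 175.57638.
Field: 294.42820/20 → 14 → O, 175.57638/10 → 17 → R; chars OR.
Square: 14.42820/2 → 7, 5.57638/1 → 5; chars 75.
Subsquare: 0.42820/0.0833333 → 5 → f, 0.57638/0.0416667 → 13 → n; chars fn.
Extended square: 0.01153/0.00833333 → 1, 0.03472/0.00416667 → 8; chars 18.

OR75fn18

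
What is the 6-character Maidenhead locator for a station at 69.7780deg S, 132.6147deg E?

Offset from 180°W / 90°S: lon 312.6147°, lat 20.2220°.
Field: 312.6147/20 → 15 → P, 20.2220/10 → 2 → C; chars PC.
Square: 12.6147/2 → 6, 0.2220/1 → 0; chars 60.
Subsquare: 0.6147/0.0833333 → 7 → h, 0.2220/0.0416667 → 5 → f; chars hf.

PC60hf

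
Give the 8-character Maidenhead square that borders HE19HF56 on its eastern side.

HE19hf66

Longitude extended square 5; +1 → 6.
The latitude characters are unchanged.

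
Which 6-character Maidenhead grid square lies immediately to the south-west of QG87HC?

Longitude subsquare h = 7; −1 → 6 = g.
Latitude subsquare c = 2; −1 → 1 = b.

QG87gb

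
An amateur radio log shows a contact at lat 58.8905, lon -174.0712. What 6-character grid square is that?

AO28xv

Add 180° to longitude and 90° to latitude: 5.9288, 148.8905.
Field: lon ⌊5.9288/20⌋ = 0 → A; lat ⌊148.8905/10⌋ = 14 → O.
Square: lon ⌊5.9288/2⌋ = 2; lat ⌊8.8905/1⌋ = 8.
Subsquare: lon ⌊1.9288/0.0833333⌋ = 23 → x; lat ⌊0.8905/0.0416667⌋ = 21 → v.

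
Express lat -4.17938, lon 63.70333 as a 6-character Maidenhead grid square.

MI15ut

Offset from 180°W / 90°S: lon 243.7033°, lat 85.8206°.
Field (20°×10°, letters A–R): 243.7033/20 → 12 → M, 85.8206/10 → 8 → I; chars MI.
Square (2°×1°, digits 0–9): 3.7033/2 → 1, 5.8206/1 → 5; chars 15.
Subsquare (5′×2.5′, letters a–x): 1.7033/0.0833333 → 20 → u, 0.8206/0.0416667 → 19 → t; chars ut.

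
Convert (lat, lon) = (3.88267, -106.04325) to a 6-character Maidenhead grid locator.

DJ63xv

Add 180° to longitude and 90° to latitude: 73.9567, 93.8827.
Field: lon ⌊73.9567/20⌋ = 3 → D; lat ⌊93.8827/10⌋ = 9 → J.
Square: lon ⌊13.9567/2⌋ = 6; lat ⌊3.8827/1⌋ = 3.
Subsquare: lon ⌊1.9567/0.0833333⌋ = 23 → x; lat ⌊0.8827/0.0416667⌋ = 21 → v.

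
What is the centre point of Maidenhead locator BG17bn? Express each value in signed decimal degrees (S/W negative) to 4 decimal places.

-22.4375, -157.8750

Field B=1, G=6: +1·20° lon, +6·10° lat → SW at lon -160°, lat -30°.
Square 1, 7: +1·2° lon, +7·1° lat → SW at lon -158°, lat -23°.
Subsquare b=1, n=13: +1·0.0833333° lon, +13·0.0416667° lat → SW at lon -157.917°, lat -22.4583°.
Cell spans 0.0833333° lon × 0.0416667° lat. Centre is SW corner plus half of each.
latitude -22.4375, longitude -157.8750.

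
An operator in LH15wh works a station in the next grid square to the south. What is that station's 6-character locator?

LH15wg

Latitude subsquare h = 7; −1 → 6 = g.
The longitude characters are unchanged.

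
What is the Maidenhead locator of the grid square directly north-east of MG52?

MG63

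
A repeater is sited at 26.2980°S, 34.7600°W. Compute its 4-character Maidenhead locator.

HG23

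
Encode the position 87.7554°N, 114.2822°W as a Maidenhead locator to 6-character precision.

Shift to the Maidenhead origin (180°W, 90°S): lon 65.7178, lat 177.7554.
Field: 65.7178/20 → 3 → D, 177.7554/10 → 17 → R; chars DR.
Square: 5.7178/2 → 2, 7.7554/1 → 7; chars 27.
Subsquare: 1.7178/0.0833333 → 20 → u, 0.7554/0.0416667 → 18 → s; chars us.

DR27us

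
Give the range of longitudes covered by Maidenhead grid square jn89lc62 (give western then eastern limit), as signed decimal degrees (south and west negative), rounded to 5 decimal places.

Field J=9, N=13: +9·20° lon, +13·10° lat → SW at lon 0°, lat 40°.
Square 8, 9: +8·2° lon, +9·1° lat → SW at lon 16°, lat 49°.
Subsquare l=11, c=2: +11·0.0833333° lon, +2·0.0416667° lat → SW at lon 16.9167°, lat 49.0833°.
Extended square 6, 2: +6·0.00833333° lon, +2·0.00416667° lat → SW at lon 16.9667°, lat 49.0917°.
Cell spans 0.00833333° lon × 0.00416667° lat.
west 16.96667, east 16.97500.

16.96667, 16.97500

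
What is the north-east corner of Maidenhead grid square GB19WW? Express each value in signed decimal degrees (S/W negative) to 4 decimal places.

Field G=6, B=1: +6·20° lon, +1·10° lat → SW at lon -60°, lat -80°.
Square 1, 9: +1·2° lon, +9·1° lat → SW at lon -58°, lat -71°.
Subsquare w=22, w=22: +22·0.0833333° lon, +22·0.0416667° lat → SW at lon -56.1667°, lat -70.0833°.
Cell spans 0.0833333° lon × 0.0416667° lat. NE corner is SW corner plus one full cell.
latitude -70.0417, longitude -56.0833.

-70.0417, -56.0833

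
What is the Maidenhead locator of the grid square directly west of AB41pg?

Longitude subsquare p = 15; −1 → 14 = o.
The latitude characters are unchanged.

AB41og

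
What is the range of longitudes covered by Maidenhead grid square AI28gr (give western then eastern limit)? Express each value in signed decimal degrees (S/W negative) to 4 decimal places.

-175.5000, -175.4167

Field A=0, I=8: +0·20° lon, +8·10° lat → SW at lon -180°, lat -10°.
Square 2, 8: +2·2° lon, +8·1° lat → SW at lon -176°, lat -2°.
Subsquare g=6, r=17: +6·0.0833333° lon, +17·0.0416667° lat → SW at lon -175.5°, lat -1.29167°.
Cell spans 0.0833333° lon × 0.0416667° lat.
west -175.5000, east -175.4167.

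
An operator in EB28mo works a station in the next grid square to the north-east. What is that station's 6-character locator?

Longitude subsquare m = 12; +1 → 13 = n.
Latitude subsquare o = 14; +1 → 15 = p.

EB28np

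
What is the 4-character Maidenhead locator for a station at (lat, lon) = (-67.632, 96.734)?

NC82

Shift to the Maidenhead origin (180°W, 90°S): lon 276.73, lat 22.37.
Field (20°×10°, letters A–R): 276.73/20 → 13 → N, 22.37/10 → 2 → C; chars NC.
Square (2°×1°, digits 0–9): 16.73/2 → 8, 2.37/1 → 2; chars 82.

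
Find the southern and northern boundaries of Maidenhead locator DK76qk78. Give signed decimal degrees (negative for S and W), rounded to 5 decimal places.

16.45000, 16.45417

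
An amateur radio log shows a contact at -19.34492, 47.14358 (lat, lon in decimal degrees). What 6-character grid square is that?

LH30np

Offset from 180°W / 90°S: lon 227.1436°, lat 70.6551°.
Field (20°×10°, letters A–R): 227.1436/20 → 11 → L, 70.6551/10 → 7 → H; chars LH.
Square (2°×1°, digits 0–9): 7.1436/2 → 3, 0.6551/1 → 0; chars 30.
Subsquare (5′×2.5′, letters a–x): 1.1436/0.0833333 → 13 → n, 0.6551/0.0416667 → 15 → p; chars np.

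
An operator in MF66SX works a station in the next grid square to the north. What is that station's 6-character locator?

Latitude subsquare x = 23; +1 → 24, wraps to 0 = a, carry into square.
Latitude square 6; +1 → 7.
The longitude characters are unchanged.

MF67sa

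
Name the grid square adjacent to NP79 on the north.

NQ70

Latitude square 9; +1 → 10, wraps to 0, carry into field.
Latitude field P = 15; +1 → 16 = Q.
The longitude characters are unchanged.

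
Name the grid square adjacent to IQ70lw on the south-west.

IQ70kv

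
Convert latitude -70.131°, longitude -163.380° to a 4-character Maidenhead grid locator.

Add 180° to longitude and 90° to latitude: 16.62, 19.87.
Field: lon ⌊16.62/20⌋ = 0 → A; lat ⌊19.87/10⌋ = 1 → B.
Square: lon ⌊16.62/2⌋ = 8; lat ⌊9.87/1⌋ = 9.

AB89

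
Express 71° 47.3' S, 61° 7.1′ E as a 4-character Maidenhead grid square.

Offset from 180°W / 90°S: lon 241.12°, lat 18.21°.
Field: 241.12/20 → 12 → M, 18.21/10 → 1 → B; chars MB.
Square: 1.12/2 → 0, 8.21/1 → 8; chars 08.

MB08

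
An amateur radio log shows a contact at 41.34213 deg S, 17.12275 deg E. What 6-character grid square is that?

Add 180° to longitude and 90° to latitude: 197.1227, 48.6579.
Field: 197.1227/20 → 9 → J, 48.6579/10 → 4 → E; chars JE.
Square: 17.1227/2 → 8, 8.6579/1 → 8; chars 88.
Subsquare: 1.1227/0.0833333 → 13 → n, 0.6579/0.0416667 → 15 → p; chars np.

JE88np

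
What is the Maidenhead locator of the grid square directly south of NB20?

Latitude square 0; −1 → -1, wraps to 9, carry into field.
Latitude field B = 1; −1 → 0 = A.
The longitude characters are unchanged.

NA29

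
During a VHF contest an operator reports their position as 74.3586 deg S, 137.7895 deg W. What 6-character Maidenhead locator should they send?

Offset from 180°W / 90°S: lon 42.2105°, lat 15.6414°.
Field: lon ⌊42.2105/20⌋ = 2 → C; lat ⌊15.6414/10⌋ = 1 → B.
Square: lon ⌊2.2105/2⌋ = 1; lat ⌊5.6414/1⌋ = 5.
Subsquare: lon ⌊0.2105/0.0833333⌋ = 2 → c; lat ⌊0.6414/0.0416667⌋ = 15 → p.

CB15cp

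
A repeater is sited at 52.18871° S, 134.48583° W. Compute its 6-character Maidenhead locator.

Shift to the Maidenhead origin (180°W, 90°S): lon 45.5142, lat 37.8113.
Field: 45.5142/20 → 2 → C, 37.8113/10 → 3 → D; chars CD.
Square: 5.5142/2 → 2, 7.8113/1 → 7; chars 27.
Subsquare: 1.5142/0.0833333 → 18 → s, 0.8113/0.0416667 → 19 → t; chars st.

CD27st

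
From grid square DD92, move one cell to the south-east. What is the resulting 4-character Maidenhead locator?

ED01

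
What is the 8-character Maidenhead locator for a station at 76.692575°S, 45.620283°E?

LB23th43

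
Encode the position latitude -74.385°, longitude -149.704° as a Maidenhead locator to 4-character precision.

Offset from 180°W / 90°S: lon 30.30°, lat 15.61°.
Field: lon ⌊30.30/20⌋ = 1 → B; lat ⌊15.61/10⌋ = 1 → B.
Square: lon ⌊10.30/2⌋ = 5; lat ⌊5.61/1⌋ = 5.

BB55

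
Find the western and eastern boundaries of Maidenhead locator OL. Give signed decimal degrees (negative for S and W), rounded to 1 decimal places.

100.0, 120.0

Field O=14, L=11: +14·20° lon, +11·10° lat → SW at lon 100°, lat 20°.
Cell spans 20° lon × 10° lat.
west 100.0, east 120.0.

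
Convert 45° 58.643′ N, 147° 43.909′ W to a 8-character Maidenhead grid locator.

BN65dx24

Shift to the Maidenhead origin (180°W, 90°S): lon 32.26818, lat 135.97738.
Field: lon ⌊32.26818/20⌋ = 1 → B; lat ⌊135.97738/10⌋ = 13 → N.
Square: lon ⌊12.26818/2⌋ = 6; lat ⌊5.97738/1⌋ = 5.
Subsquare: lon ⌊0.26818/0.0833333⌋ = 3 → d; lat ⌊0.97738/0.0416667⌋ = 23 → x.
Extended square: lon ⌊0.01818/0.00833333⌋ = 2; lat ⌊0.01905/0.00416667⌋ = 4.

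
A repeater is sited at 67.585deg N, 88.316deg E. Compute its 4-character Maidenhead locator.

NP47

Shift to the Maidenhead origin (180°W, 90°S): lon 268.32, lat 157.58.
Field: lon ⌊268.32/20⌋ = 13 → N; lat ⌊157.58/10⌋ = 15 → P.
Square: lon ⌊8.32/2⌋ = 4; lat ⌊7.58/1⌋ = 7.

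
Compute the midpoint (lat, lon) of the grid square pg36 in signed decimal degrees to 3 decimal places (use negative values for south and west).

-23.500, 127.000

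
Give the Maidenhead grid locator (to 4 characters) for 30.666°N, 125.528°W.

Shift to the Maidenhead origin (180°W, 90°S): lon 54.47, lat 120.67.
Field: 54.47/20 → 2 → C, 120.67/10 → 12 → M; chars CM.
Square: 14.47/2 → 7, 0.67/1 → 0; chars 70.

CM70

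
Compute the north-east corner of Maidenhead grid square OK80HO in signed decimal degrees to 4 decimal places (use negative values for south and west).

Field O=14, K=10: +14·20° lon, +10·10° lat → SW at lon 100°, lat 10°.
Square 8, 0: +8·2° lon, +0·1° lat → SW at lon 116°, lat 10°.
Subsquare h=7, o=14: +7·0.0833333° lon, +14·0.0416667° lat → SW at lon 116.583°, lat 10.5833°.
Cell spans 0.0833333° lon × 0.0416667° lat. NE corner is SW corner plus one full cell.
latitude 10.6250, longitude 116.6667.

10.6250, 116.6667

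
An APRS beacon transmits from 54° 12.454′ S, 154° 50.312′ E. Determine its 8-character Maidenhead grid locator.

QD75kt00

Shift to the Maidenhead origin (180°W, 90°S): lon 334.83853, lat 35.79243.
Field (20°×10°, letters A–R): lon ⌊334.83853/20⌋ = 16 → Q; lat ⌊35.79243/10⌋ = 3 → D.
Square (2°×1°, digits 0–9): lon ⌊14.83853/2⌋ = 7; lat ⌊5.79243/1⌋ = 5.
Subsquare (5′×2.5′, letters a–x): lon ⌊0.83853/0.0833333⌋ = 10 → k; lat ⌊0.79243/0.0416667⌋ = 19 → t.
Extended square (30″×15″, digits 0–9): lon ⌊0.00520/0.00833333⌋ = 0; lat ⌊0.00077/0.00416667⌋ = 0.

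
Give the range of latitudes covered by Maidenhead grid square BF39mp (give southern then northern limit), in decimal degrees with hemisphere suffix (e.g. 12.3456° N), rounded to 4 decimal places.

Field B=1, F=5: +1·20° lon, +5·10° lat → SW at lon -160°, lat -40°.
Square 3, 9: +3·2° lon, +9·1° lat → SW at lon -154°, lat -31°.
Subsquare m=12, p=15: +12·0.0833333° lon, +15·0.0416667° lat → SW at lon -153°, lat -30.375°.
Cell spans 0.0833333° lon × 0.0416667° lat.
south 30.3750° S, north 30.3333° S.

30.3750° S, 30.3333° S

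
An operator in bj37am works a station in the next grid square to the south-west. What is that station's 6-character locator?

BJ27xl

Longitude subsquare a = 0; −1 → -1, wraps to 23 = x, carry into square.
Longitude square 3; −1 → 2.
Latitude subsquare m = 12; −1 → 11 = l.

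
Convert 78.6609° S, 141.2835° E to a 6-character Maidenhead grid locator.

QB01pi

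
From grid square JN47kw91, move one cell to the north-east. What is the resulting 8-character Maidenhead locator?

Longitude extended square 9; +1 → 10, wraps to 0, carry into subsquare.
Longitude subsquare k = 10; +1 → 11 = l.
Latitude extended square 1; +1 → 2.

JN47lw02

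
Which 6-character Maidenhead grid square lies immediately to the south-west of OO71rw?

OO71qv

Longitude subsquare r = 17; −1 → 16 = q.
Latitude subsquare w = 22; −1 → 21 = v.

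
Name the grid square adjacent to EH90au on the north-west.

Longitude subsquare a = 0; −1 → -1, wraps to 23 = x, carry into square.
Longitude square 9; −1 → 8.
Latitude subsquare u = 20; +1 → 21 = v.

EH80xv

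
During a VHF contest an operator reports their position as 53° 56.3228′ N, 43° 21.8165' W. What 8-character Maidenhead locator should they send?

Shift to the Maidenhead origin (180°W, 90°S): lon 136.63639, lat 143.93871.
Field: 136.63639/20 → 6 → G, 143.93871/10 → 14 → O; chars GO.
Square: 16.63639/2 → 8, 3.93871/1 → 3; chars 83.
Subsquare: 0.63639/0.0833333 → 7 → h, 0.93871/0.0416667 → 22 → w; chars hw.
Extended square: 0.05306/0.00833333 → 6, 0.02205/0.00416667 → 5; chars 65.

GO83hw65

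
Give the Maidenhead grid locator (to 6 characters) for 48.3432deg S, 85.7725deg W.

Offset from 180°W / 90°S: lon 94.2275°, lat 41.6568°.
Field: 94.2275/20 → 4 → E, 41.6568/10 → 4 → E; chars EE.
Square: 14.2275/2 → 7, 1.6568/1 → 1; chars 71.
Subsquare: 0.2275/0.0833333 → 2 → c, 0.6568/0.0416667 → 15 → p; chars cp.

EE71cp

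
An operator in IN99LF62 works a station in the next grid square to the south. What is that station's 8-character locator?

IN99lf61

Latitude extended square 2; −1 → 1.
The longitude characters are unchanged.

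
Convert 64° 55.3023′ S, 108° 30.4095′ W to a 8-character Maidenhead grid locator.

DC55rb98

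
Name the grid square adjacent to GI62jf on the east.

GI62kf

Longitude subsquare j = 9; +1 → 10 = k.
The latitude characters are unchanged.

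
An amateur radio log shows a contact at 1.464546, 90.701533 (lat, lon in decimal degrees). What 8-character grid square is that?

Offset from 180°W / 90°S: lon 270.70153°, lat 91.46455°.
Field: 270.70153/20 → 13 → N, 91.46455/10 → 9 → J; chars NJ.
Square: 10.70153/2 → 5, 1.46455/1 → 1; chars 51.
Subsquare: 0.70153/0.0833333 → 8 → i, 0.46455/0.0416667 → 11 → l; chars il.
Extended square: 0.03487/0.00833333 → 4, 0.00621/0.00416667 → 1; chars 41.

NJ51il41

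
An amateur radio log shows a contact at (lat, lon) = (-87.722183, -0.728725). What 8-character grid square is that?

Add 180° to longitude and 90° to latitude: 179.27128, 2.27782.
Field (20°×10°, letters A–R): 179.27128/20 → 8 → I, 2.27782/10 → 0 → A; chars IA.
Square (2°×1°, digits 0–9): 19.27128/2 → 9, 2.27782/1 → 2; chars 92.
Subsquare (5′×2.5′, letters a–x): 1.27128/0.0833333 → 15 → p, 0.27782/0.0416667 → 6 → g; chars pg.
Extended square (30″×15″, digits 0–9): 0.02128/0.00833333 → 2, 0.02782/0.00416667 → 6; chars 26.

IA92pg26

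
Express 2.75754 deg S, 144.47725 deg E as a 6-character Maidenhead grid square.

QI27ff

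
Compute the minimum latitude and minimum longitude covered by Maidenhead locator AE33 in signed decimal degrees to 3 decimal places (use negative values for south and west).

Field A=0, E=4: +0·20° lon, +4·10° lat → SW at lon -180°, lat -50°.
Square 3, 3: +3·2° lon, +3·1° lat → SW at lon -174°, lat -47°.
latitude -47.000, longitude -174.000.

-47.000, -174.000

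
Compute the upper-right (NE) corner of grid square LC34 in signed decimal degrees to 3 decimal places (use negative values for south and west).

-65.000, 48.000

Field L=11, C=2: +11·20° lon, +2·10° lat → SW at lon 40°, lat -70°.
Square 3, 4: +3·2° lon, +4·1° lat → SW at lon 46°, lat -66°.
Cell spans 2° lon × 1° lat. NE corner is SW corner plus one full cell.
latitude -65.000, longitude 48.000.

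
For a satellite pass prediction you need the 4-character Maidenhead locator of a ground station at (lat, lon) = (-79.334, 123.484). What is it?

Offset from 180°W / 90°S: lon 303.48°, lat 10.67°.
Field (20°×10°, letters A–R): lon ⌊303.48/20⌋ = 15 → P; lat ⌊10.67/10⌋ = 1 → B.
Square (2°×1°, digits 0–9): lon ⌊3.48/2⌋ = 1; lat ⌊0.67/1⌋ = 0.

PB10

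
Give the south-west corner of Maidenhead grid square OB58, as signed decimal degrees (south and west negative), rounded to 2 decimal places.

-72.00, 110.00

Field O=14, B=1: +14·20° lon, +1·10° lat → SW at lon 100°, lat -80°.
Square 5, 8: +5·2° lon, +8·1° lat → SW at lon 110°, lat -72°.
latitude -72.00, longitude 110.00.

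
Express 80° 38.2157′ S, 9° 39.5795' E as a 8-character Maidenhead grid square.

Shift to the Maidenhead origin (180°W, 90°S): lon 189.65966, lat 9.36307.
Field (20°×10°, letters A–R): lon ⌊189.65966/20⌋ = 9 → J; lat ⌊9.36307/10⌋ = 0 → A.
Square (2°×1°, digits 0–9): lon ⌊9.65966/2⌋ = 4; lat ⌊9.36307/1⌋ = 9.
Subsquare (5′×2.5′, letters a–x): lon ⌊1.65966/0.0833333⌋ = 19 → t; lat ⌊0.36307/0.0416667⌋ = 8 → i.
Extended square (30″×15″, digits 0–9): lon ⌊0.07633/0.00833333⌋ = 9; lat ⌊0.02974/0.00416667⌋ = 7.

JA49ti97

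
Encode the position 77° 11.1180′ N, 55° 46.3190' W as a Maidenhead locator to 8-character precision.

GQ27ce74

Shift to the Maidenhead origin (180°W, 90°S): lon 124.22802, lat 167.18530.
Field (20°×10°, letters A–R): lon ⌊124.22802/20⌋ = 6 → G; lat ⌊167.18530/10⌋ = 16 → Q.
Square (2°×1°, digits 0–9): lon ⌊4.22802/2⌋ = 2; lat ⌊7.18530/1⌋ = 7.
Subsquare (5′×2.5′, letters a–x): lon ⌊0.22802/0.0833333⌋ = 2 → c; lat ⌊0.18530/0.0416667⌋ = 4 → e.
Extended square (30″×15″, digits 0–9): lon ⌊0.06135/0.00833333⌋ = 7; lat ⌊0.01863/0.00416667⌋ = 4.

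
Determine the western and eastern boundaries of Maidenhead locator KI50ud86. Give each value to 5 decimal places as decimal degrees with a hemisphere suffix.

Field K=10, I=8: +10·20° lon, +8·10° lat → SW at lon 20°, lat -10°.
Square 5, 0: +5·2° lon, +0·1° lat → SW at lon 30°, lat -10°.
Subsquare u=20, d=3: +20·0.0833333° lon, +3·0.0416667° lat → SW at lon 31.6667°, lat -9.875°.
Extended square 8, 6: +8·0.00833333° lon, +6·0.00416667° lat → SW at lon 31.7333°, lat -9.85°.
Cell spans 0.00833333° lon × 0.00416667° lat.
west 31.73333° E, east 31.74167° E.

31.73333° E, 31.74167° E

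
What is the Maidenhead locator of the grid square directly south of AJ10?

AI19

Latitude square 0; −1 → -1, wraps to 9, carry into field.
Latitude field J = 9; −1 → 8 = I.
The longitude characters are unchanged.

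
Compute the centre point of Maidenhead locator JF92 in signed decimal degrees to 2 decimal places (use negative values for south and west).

-37.50, 19.00

Field J=9, F=5: +9·20° lon, +5·10° lat → SW at lon 0°, lat -40°.
Square 9, 2: +9·2° lon, +2·1° lat → SW at lon 18°, lat -38°.
Cell spans 2° lon × 1° lat. Centre is SW corner plus half of each.
latitude -37.50, longitude 19.00.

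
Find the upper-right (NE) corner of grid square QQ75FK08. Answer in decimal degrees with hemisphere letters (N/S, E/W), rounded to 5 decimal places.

Field Q=16, Q=16: +16·20° lon, +16·10° lat → SW at lon 140°, lat 70°.
Square 7, 5: +7·2° lon, +5·1° lat → SW at lon 154°, lat 75°.
Subsquare f=5, k=10: +5·0.0833333° lon, +10·0.0416667° lat → SW at lon 154.417°, lat 75.4167°.
Extended square 0, 8: +0·0.00833333° lon, +8·0.00416667° lat → SW at lon 154.417°, lat 75.45°.
Cell spans 0.00833333° lon × 0.00416667° lat. NE corner is SW corner plus one full cell.
latitude 75.45417° N, longitude 154.42500° E.

75.45417° N, 154.42500° E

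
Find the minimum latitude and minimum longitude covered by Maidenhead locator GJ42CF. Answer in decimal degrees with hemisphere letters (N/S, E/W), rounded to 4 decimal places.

2.2083° N, 51.8333° W

Field G=6, J=9: +6·20° lon, +9·10° lat → SW at lon -60°, lat 0°.
Square 4, 2: +4·2° lon, +2·1° lat → SW at lon -52°, lat 2°.
Subsquare c=2, f=5: +2·0.0833333° lon, +5·0.0416667° lat → SW at lon -51.8333°, lat 2.20833°.
latitude 2.2083° N, longitude 51.8333° W.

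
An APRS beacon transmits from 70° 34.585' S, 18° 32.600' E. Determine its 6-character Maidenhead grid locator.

JB99gk

Shift to the Maidenhead origin (180°W, 90°S): lon 198.5433, lat 19.4236.
Field: 198.5433/20 → 9 → J, 19.4236/10 → 1 → B; chars JB.
Square: 18.5433/2 → 9, 9.4236/1 → 9; chars 99.
Subsquare: 0.5433/0.0833333 → 6 → g, 0.4236/0.0416667 → 10 → k; chars gk.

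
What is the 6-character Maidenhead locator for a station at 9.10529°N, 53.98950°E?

LJ69xc

Add 180° to longitude and 90° to latitude: 233.9895, 99.1053.
Field: lon ⌊233.9895/20⌋ = 11 → L; lat ⌊99.1053/10⌋ = 9 → J.
Square: lon ⌊13.9895/2⌋ = 6; lat ⌊9.1053/1⌋ = 9.
Subsquare: lon ⌊1.9895/0.0833333⌋ = 23 → x; lat ⌊0.1053/0.0416667⌋ = 2 → c.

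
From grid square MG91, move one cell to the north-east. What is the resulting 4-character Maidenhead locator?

Longitude square 9; +1 → 10, wraps to 0, carry into field.
Longitude field M = 12; +1 → 13 = N.
Latitude square 1; +1 → 2.

NG02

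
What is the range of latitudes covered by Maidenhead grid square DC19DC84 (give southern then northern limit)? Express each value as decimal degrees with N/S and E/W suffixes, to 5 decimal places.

60.90000° S, 60.89583° S

Field D=3, C=2: +3·20° lon, +2·10° lat → SW at lon -120°, lat -70°.
Square 1, 9: +1·2° lon, +9·1° lat → SW at lon -118°, lat -61°.
Subsquare d=3, c=2: +3·0.0833333° lon, +2·0.0416667° lat → SW at lon -117.75°, lat -60.9167°.
Extended square 8, 4: +8·0.00833333° lon, +4·0.00416667° lat → SW at lon -117.683°, lat -60.9°.
Cell spans 0.00833333° lon × 0.00416667° lat.
south 60.90000° S, north 60.89583° S.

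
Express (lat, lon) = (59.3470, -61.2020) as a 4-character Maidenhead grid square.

FO99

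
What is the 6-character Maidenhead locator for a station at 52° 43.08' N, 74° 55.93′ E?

MO72lr

Offset from 180°W / 90°S: lon 254.9322°, lat 142.7180°.
Field: 254.9322/20 → 12 → M, 142.7180/10 → 14 → O; chars MO.
Square: 14.9322/2 → 7, 2.7180/1 → 2; chars 72.
Subsquare: 0.9322/0.0833333 → 11 → l, 0.7180/0.0416667 → 17 → r; chars lr.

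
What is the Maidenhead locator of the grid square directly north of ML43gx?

Latitude subsquare x = 23; +1 → 24, wraps to 0 = a, carry into square.
Latitude square 3; +1 → 4.
The longitude characters are unchanged.

ML44ga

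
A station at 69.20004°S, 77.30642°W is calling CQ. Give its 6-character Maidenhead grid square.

FC10it

Add 180° to longitude and 90° to latitude: 102.6936, 20.8000.
Field: 102.6936/20 → 5 → F, 20.8000/10 → 2 → C; chars FC.
Square: 2.6936/2 → 1, 0.8000/1 → 0; chars 10.
Subsquare: 0.6936/0.0833333 → 8 → i, 0.8000/0.0416667 → 19 → t; chars it.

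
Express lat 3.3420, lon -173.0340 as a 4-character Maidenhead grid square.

AJ33

Shift to the Maidenhead origin (180°W, 90°S): lon 6.97, lat 93.34.
Field: lon ⌊6.97/20⌋ = 0 → A; lat ⌊93.34/10⌋ = 9 → J.
Square: lon ⌊6.97/2⌋ = 3; lat ⌊3.34/1⌋ = 3.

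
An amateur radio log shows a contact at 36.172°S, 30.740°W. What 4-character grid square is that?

HF43

Shift to the Maidenhead origin (180°W, 90°S): lon 149.26, lat 53.83.
Field (20°×10°, letters A–R): 149.26/20 → 7 → H, 53.83/10 → 5 → F; chars HF.
Square (2°×1°, digits 0–9): 9.26/2 → 4, 3.83/1 → 3; chars 43.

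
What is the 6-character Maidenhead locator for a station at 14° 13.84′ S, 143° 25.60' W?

BH85gs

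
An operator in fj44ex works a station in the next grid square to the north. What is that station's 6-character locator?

FJ45ea

Latitude subsquare x = 23; +1 → 24, wraps to 0 = a, carry into square.
Latitude square 4; +1 → 5.
The longitude characters are unchanged.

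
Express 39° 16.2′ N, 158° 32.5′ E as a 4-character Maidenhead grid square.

QM99

Offset from 180°W / 90°S: lon 338.54°, lat 129.27°.
Field: lon ⌊338.54/20⌋ = 16 → Q; lat ⌊129.27/10⌋ = 12 → M.
Square: lon ⌊18.54/2⌋ = 9; lat ⌊9.27/1⌋ = 9.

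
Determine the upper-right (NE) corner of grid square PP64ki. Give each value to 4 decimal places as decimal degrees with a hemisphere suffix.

64.3750° N, 132.9167° E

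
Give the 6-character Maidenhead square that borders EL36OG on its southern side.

EL36of

Latitude subsquare g = 6; −1 → 5 = f.
The longitude characters are unchanged.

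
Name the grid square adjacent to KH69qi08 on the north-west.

KH69pi99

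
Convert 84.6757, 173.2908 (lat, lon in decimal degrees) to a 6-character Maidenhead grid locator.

Add 180° to longitude and 90° to latitude: 353.2908, 174.6757.
Field: lon ⌊353.2908/20⌋ = 17 → R; lat ⌊174.6757/10⌋ = 17 → R.
Square: lon ⌊13.2908/2⌋ = 6; lat ⌊4.6757/1⌋ = 4.
Subsquare: lon ⌊1.2908/0.0833333⌋ = 15 → p; lat ⌊0.6757/0.0416667⌋ = 16 → q.

RR64pq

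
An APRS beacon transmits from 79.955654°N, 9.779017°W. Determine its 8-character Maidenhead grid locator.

IQ59cw69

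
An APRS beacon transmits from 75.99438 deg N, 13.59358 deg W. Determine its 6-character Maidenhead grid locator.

Offset from 180°W / 90°S: lon 166.4064°, lat 165.9944°.
Field: 166.4064/20 → 8 → I, 165.9944/10 → 16 → Q; chars IQ.
Square: 6.4064/2 → 3, 5.9944/1 → 5; chars 35.
Subsquare: 0.4064/0.0833333 → 4 → e, 0.9944/0.0416667 → 23 → x; chars ex.

IQ35ex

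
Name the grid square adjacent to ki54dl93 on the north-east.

Longitude extended square 9; +1 → 10, wraps to 0, carry into subsquare.
Longitude subsquare d = 3; +1 → 4 = e.
Latitude extended square 3; +1 → 4.

KI54el04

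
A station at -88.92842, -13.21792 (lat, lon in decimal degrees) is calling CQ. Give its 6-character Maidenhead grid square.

IA31jb

Shift to the Maidenhead origin (180°W, 90°S): lon 166.7821, lat 1.0716.
Field: lon ⌊166.7821/20⌋ = 8 → I; lat ⌊1.0716/10⌋ = 0 → A.
Square: lon ⌊6.7821/2⌋ = 3; lat ⌊1.0716/1⌋ = 1.
Subsquare: lon ⌊0.7821/0.0833333⌋ = 9 → j; lat ⌊0.0716/0.0416667⌋ = 1 → b.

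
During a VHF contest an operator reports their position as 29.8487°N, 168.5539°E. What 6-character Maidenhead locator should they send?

RL49gu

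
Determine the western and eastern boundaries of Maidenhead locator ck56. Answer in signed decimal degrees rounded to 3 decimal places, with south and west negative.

Field C=2, K=10: +2·20° lon, +10·10° lat → SW at lon -140°, lat 10°.
Square 5, 6: +5·2° lon, +6·1° lat → SW at lon -130°, lat 16°.
Cell spans 2° lon × 1° lat.
west -130.000, east -128.000.

-130.000, -128.000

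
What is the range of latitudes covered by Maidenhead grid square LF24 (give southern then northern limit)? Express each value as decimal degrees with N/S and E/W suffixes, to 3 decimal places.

Field L=11, F=5: +11·20° lon, +5·10° lat → SW at lon 40°, lat -40°.
Square 2, 4: +2·2° lon, +4·1° lat → SW at lon 44°, lat -36°.
Cell spans 2° lon × 1° lat.
south 36.000° S, north 35.000° S.

36.000° S, 35.000° S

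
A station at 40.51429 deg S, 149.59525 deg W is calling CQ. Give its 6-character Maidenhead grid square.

BE59el

Add 180° to longitude and 90° to latitude: 30.4048, 49.4857.
Field (20°×10°, letters A–R): 30.4048/20 → 1 → B, 49.4857/10 → 4 → E; chars BE.
Square (2°×1°, digits 0–9): 10.4048/2 → 5, 9.4857/1 → 9; chars 59.
Subsquare (5′×2.5′, letters a–x): 0.4048/0.0833333 → 4 → e, 0.4857/0.0416667 → 11 → l; chars el.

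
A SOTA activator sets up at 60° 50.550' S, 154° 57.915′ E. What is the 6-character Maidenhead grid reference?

QC79ld

Add 180° to longitude and 90° to latitude: 334.9652, 29.1575.
Field: 334.9652/20 → 16 → Q, 29.1575/10 → 2 → C; chars QC.
Square: 14.9652/2 → 7, 9.1575/1 → 9; chars 79.
Subsquare: 0.9652/0.0833333 → 11 → l, 0.1575/0.0416667 → 3 → d; chars ld.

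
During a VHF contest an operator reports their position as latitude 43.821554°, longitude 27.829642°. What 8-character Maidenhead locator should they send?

KN33vt97

Offset from 180°W / 90°S: lon 207.82964°, lat 133.82155°.
Field (20°×10°, letters A–R): 207.82964/20 → 10 → K, 133.82155/10 → 13 → N; chars KN.
Square (2°×1°, digits 0–9): 7.82964/2 → 3, 3.82155/1 → 3; chars 33.
Subsquare (5′×2.5′, letters a–x): 1.82964/0.0833333 → 21 → v, 0.82155/0.0416667 → 19 → t; chars vt.
Extended square (30″×15″, digits 0–9): 0.07964/0.00833333 → 9, 0.02989/0.00416667 → 7; chars 97.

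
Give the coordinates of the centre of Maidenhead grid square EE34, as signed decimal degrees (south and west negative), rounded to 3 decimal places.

-45.500, -93.000

Field E=4, E=4: +4·20° lon, +4·10° lat → SW at lon -100°, lat -50°.
Square 3, 4: +3·2° lon, +4·1° lat → SW at lon -94°, lat -46°.
Cell spans 2° lon × 1° lat. Centre is SW corner plus half of each.
latitude -45.500, longitude -93.000.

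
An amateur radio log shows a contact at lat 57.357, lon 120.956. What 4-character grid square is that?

PO07

Shift to the Maidenhead origin (180°W, 90°S): lon 300.96, lat 147.36.
Field: lon ⌊300.96/20⌋ = 15 → P; lat ⌊147.36/10⌋ = 14 → O.
Square: lon ⌊0.96/2⌋ = 0; lat ⌊7.36/1⌋ = 7.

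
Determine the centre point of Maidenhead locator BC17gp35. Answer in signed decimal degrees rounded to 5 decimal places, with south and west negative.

-62.35208, -157.47083

Field B=1, C=2: +1·20° lon, +2·10° lat → SW at lon -160°, lat -70°.
Square 1, 7: +1·2° lon, +7·1° lat → SW at lon -158°, lat -63°.
Subsquare g=6, p=15: +6·0.0833333° lon, +15·0.0416667° lat → SW at lon -157.5°, lat -62.375°.
Extended square 3, 5: +3·0.00833333° lon, +5·0.00416667° lat → SW at lon -157.475°, lat -62.3542°.
Cell spans 0.00833333° lon × 0.00416667° lat. Centre is SW corner plus half of each.
latitude -62.35208, longitude -157.47083.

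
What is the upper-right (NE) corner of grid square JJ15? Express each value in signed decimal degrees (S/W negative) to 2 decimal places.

6.00, 4.00

Field J=9, J=9: +9·20° lon, +9·10° lat → SW at lon 0°, lat 0°.
Square 1, 5: +1·2° lon, +5·1° lat → SW at lon 2°, lat 5°.
Cell spans 2° lon × 1° lat. NE corner is SW corner plus one full cell.
latitude 6.00, longitude 4.00.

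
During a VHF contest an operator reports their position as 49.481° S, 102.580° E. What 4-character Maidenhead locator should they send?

Shift to the Maidenhead origin (180°W, 90°S): lon 282.58, lat 40.52.
Field (20°×10°, letters A–R): 282.58/20 → 14 → O, 40.52/10 → 4 → E; chars OE.
Square (2°×1°, digits 0–9): 2.58/2 → 1, 0.52/1 → 0; chars 10.

OE10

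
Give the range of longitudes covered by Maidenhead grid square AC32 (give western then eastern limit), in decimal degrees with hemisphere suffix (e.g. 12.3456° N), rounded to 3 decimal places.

174.000° W, 172.000° W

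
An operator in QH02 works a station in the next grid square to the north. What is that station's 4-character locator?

QH03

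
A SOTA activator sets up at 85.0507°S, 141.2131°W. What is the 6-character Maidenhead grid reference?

BA94jw

Add 180° to longitude and 90° to latitude: 38.7869, 4.9493.
Field: 38.7869/20 → 1 → B, 4.9493/10 → 0 → A; chars BA.
Square: 18.7869/2 → 9, 4.9493/1 → 4; chars 94.
Subsquare: 0.7869/0.0833333 → 9 → j, 0.9493/0.0416667 → 22 → w; chars jw.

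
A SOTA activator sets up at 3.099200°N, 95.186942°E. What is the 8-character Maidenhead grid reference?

NJ73oc23

Shift to the Maidenhead origin (180°W, 90°S): lon 275.18694, lat 93.09920.
Field: lon ⌊275.18694/20⌋ = 13 → N; lat ⌊93.09920/10⌋ = 9 → J.
Square: lon ⌊15.18694/2⌋ = 7; lat ⌊3.09920/1⌋ = 3.
Subsquare: lon ⌊1.18694/0.0833333⌋ = 14 → o; lat ⌊0.09920/0.0416667⌋ = 2 → c.
Extended square: lon ⌊0.02028/0.00833333⌋ = 2; lat ⌊0.01587/0.00416667⌋ = 3.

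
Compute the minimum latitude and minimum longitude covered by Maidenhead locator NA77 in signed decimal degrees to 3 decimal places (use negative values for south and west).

Field N=13, A=0: +13·20° lon, +0·10° lat → SW at lon 80°, lat -90°.
Square 7, 7: +7·2° lon, +7·1° lat → SW at lon 94°, lat -83°.
latitude -83.000, longitude 94.000.

-83.000, 94.000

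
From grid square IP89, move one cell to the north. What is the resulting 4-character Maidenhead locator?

Latitude square 9; +1 → 10, wraps to 0, carry into field.
Latitude field P = 15; +1 → 16 = Q.
The longitude characters are unchanged.

IQ80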